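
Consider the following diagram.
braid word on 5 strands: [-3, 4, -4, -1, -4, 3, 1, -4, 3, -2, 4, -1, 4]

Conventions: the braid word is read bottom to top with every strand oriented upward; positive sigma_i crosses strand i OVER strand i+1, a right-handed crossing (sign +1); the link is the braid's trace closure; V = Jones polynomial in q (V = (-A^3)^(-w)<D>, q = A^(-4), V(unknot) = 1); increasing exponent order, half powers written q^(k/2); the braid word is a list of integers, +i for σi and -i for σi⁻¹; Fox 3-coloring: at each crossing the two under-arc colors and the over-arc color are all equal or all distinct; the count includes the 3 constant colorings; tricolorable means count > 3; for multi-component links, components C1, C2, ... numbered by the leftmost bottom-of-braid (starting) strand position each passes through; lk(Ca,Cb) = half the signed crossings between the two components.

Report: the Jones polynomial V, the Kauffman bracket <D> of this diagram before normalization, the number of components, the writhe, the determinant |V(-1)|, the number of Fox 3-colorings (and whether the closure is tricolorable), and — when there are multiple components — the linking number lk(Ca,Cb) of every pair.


Jones polynomial: V(q) = -q^(-3/2) - 2q^(1/2) + q^(3/2) - q^(5/2) + q^(7/2)
<D> = -A^-17 + A^-13 - A^-9 + 2A^-5 + A^3; writhe -1
components 2, writhe -1 (13 crossings)
linking number lk(C1,C2) = -1
3-colorings: 9 of 3^13, det 6 — tricolorable
note: w = -1 shifts under R1 moves; the (-A^3)^(1) factor cancels that in V


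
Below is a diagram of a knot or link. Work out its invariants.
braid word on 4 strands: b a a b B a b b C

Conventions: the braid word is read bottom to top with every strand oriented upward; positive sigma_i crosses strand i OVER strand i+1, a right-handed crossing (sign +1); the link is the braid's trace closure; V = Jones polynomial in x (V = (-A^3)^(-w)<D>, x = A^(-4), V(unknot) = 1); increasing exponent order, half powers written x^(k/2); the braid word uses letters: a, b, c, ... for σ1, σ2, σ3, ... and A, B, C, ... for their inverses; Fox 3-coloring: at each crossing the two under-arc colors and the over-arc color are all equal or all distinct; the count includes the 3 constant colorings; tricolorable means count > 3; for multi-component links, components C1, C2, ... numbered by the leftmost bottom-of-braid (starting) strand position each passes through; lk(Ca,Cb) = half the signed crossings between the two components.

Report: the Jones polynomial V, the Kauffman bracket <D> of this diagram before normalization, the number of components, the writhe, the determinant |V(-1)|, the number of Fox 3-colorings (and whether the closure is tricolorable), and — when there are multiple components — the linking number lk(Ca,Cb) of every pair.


Jones polynomial: V(x) = x^2 + 2x^4 - 2x^5 + x^6 - 2x^7 + x^8
<D> = -A^-17 + 2A^-13 - A^-9 + 2A^-5 - 2A^-1 - A^7; writhe +5
components 1, writhe +5 (9 crossings)
3-colorings: 27 of 3^9, det 9 — tricolorable
note: V spans 6 powers of x: at least 6 crossings in any diagram


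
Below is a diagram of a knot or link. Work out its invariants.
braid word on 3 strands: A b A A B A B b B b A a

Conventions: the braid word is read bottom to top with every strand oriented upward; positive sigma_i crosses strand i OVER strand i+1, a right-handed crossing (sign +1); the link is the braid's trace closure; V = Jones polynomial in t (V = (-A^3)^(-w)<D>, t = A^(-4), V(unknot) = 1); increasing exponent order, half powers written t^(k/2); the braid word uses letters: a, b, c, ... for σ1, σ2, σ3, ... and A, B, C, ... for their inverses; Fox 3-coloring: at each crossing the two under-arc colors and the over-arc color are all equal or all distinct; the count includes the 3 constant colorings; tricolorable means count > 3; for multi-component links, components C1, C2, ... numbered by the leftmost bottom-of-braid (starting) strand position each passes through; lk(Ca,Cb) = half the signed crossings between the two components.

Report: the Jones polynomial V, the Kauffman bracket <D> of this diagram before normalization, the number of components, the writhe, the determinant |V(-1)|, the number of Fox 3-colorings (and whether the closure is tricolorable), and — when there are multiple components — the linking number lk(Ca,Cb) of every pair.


V(t) = t^-5 + 2t^-3 + t^-1
bracket: A^-8 + 2 + A^8, w = -4
3 components, writhe -4, over 12 crossings
lk(C1,C2) = -1
linking number lk(C1,C3) = 0
lk(C2,C3): -1
det 4, colorings 3 of 3^12 — not tricolorable
observation: the span of V is 4, within the link bound 12 + 3 - 1


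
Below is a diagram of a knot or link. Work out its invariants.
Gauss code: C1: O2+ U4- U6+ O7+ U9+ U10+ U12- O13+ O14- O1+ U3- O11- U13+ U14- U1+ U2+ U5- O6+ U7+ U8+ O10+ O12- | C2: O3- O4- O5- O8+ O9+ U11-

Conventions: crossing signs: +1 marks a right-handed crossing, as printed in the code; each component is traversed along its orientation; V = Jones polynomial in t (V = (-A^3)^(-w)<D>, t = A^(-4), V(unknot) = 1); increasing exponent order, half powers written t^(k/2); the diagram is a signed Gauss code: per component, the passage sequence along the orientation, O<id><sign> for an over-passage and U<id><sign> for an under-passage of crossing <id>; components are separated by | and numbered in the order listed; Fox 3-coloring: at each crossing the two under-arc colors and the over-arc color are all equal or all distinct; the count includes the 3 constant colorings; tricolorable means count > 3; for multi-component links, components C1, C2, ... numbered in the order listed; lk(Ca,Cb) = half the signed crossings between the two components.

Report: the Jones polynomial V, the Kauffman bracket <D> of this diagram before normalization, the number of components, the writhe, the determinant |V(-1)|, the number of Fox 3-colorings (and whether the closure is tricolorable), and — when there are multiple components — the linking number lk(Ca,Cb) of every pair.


V(t) = -t^(-3/2) - 2t^(1/2) + t^(3/2) - t^(5/2) + t^(7/2)
bracket: A^-8 - A^-4 + 1 - 2A^4 - A^12, w = +2
2 components, writhe +2, over 14 crossings
lk(C1,C2) = -1
det 6, colorings 9 of 3^14 — tricolorable
observation: w = +2 shifts under R1 moves; the (-A^3)^(-2) factor cancels that in V


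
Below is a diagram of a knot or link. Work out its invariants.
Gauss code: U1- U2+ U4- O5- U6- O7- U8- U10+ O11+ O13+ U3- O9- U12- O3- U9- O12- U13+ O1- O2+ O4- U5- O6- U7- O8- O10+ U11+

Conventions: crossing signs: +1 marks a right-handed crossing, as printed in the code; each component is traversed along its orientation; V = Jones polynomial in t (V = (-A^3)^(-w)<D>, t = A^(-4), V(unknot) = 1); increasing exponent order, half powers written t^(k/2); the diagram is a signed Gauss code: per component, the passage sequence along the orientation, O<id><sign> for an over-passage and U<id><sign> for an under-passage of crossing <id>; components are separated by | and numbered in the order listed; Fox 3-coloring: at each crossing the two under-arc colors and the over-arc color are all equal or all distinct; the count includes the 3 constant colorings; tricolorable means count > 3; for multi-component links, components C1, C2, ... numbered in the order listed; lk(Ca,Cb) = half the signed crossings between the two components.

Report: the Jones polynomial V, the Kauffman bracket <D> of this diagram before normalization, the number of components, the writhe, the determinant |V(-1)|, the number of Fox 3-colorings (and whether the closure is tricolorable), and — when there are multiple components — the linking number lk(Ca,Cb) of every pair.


V = t^-8 - 2t^-7 + t^-6 - 2t^-5 + 2t^-4 + t^-2
<D> = -A^-7 - 2A + 2A^5 - A^9 + 2A^13 - A^17 (w = -5)
1 component over 13 crossings, w = -5
27 Fox colorings among 3^13, |V(-1)| = 9: tricolorable
why: w = -5 shifts under R1 moves; the (-A^3)^(5) factor cancels that in V


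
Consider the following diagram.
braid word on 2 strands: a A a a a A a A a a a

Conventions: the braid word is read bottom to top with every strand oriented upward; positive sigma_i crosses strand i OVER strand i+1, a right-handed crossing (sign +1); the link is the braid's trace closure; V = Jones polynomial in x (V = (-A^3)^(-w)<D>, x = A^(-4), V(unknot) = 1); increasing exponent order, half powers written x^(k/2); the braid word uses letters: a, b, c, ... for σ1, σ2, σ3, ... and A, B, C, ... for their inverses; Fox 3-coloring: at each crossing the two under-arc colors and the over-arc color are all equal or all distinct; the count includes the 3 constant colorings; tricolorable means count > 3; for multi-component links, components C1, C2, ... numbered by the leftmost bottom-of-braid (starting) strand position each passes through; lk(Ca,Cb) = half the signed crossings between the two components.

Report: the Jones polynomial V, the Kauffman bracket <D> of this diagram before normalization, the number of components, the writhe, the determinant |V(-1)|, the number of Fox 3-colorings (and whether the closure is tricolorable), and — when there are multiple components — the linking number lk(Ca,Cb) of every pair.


V = x^2 + x^4 - x^5 + x^6 - x^7
<D> = A^-13 - A^-9 + A^-5 - A^-1 - A^7 (w = +5)
1 component over 11 crossings, w = +5
3 Fox colorings among 3^11, |V(-1)| = 5: not tricolorable
why: |V(-1)| = 5: so not tricolorable, since 3 does not divide 5


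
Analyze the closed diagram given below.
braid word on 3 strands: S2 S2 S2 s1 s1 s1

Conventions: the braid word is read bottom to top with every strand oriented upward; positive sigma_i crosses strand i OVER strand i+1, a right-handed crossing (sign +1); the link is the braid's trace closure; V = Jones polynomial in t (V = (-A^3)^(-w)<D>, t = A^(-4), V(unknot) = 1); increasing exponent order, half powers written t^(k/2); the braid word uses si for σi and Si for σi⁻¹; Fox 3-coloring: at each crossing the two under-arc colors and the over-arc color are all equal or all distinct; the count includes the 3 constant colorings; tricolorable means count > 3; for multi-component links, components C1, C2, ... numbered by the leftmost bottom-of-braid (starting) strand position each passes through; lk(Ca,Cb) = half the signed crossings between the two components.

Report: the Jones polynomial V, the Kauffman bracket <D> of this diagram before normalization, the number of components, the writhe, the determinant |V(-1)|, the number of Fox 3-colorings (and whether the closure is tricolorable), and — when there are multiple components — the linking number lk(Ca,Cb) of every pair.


V = -t^-3 + t^-2 - t^-1 + 3 - t + t^2 - t^3
<D> = -A^-12 + A^-8 - A^-4 + 3 - A^4 + A^8 - A^12 (w = 0)
1 component over 6 crossings, w = 0
27 Fox colorings among 3^6, |V(-1)| = 9: tricolorable
why: w = 0 shifts under R1 moves; the (-A^3)^(0) factor cancels that in V


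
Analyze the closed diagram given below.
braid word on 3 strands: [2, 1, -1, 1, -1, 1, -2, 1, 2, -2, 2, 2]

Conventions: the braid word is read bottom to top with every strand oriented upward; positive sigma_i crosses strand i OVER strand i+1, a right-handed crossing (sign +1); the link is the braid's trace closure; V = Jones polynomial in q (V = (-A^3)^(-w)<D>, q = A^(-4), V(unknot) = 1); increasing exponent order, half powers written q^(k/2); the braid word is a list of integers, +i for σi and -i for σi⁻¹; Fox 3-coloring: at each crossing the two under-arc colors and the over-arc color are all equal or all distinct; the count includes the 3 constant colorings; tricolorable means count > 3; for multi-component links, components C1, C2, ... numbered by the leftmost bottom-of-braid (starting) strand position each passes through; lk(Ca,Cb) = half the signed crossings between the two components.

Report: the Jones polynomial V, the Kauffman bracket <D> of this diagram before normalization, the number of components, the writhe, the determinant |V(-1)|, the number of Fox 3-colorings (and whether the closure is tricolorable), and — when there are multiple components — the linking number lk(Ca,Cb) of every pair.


Jones polynomial: V(q) = q - q^2 + 2q^3 - q^4 + q^5 - q^6
<D> = -A^-12 + A^-8 - A^-4 + 2 - A^4 + A^8; writhe +4
components 1, writhe +4 (12 crossings)
3-colorings: 3 of 3^12, det 7 — not tricolorable
note: V spans 5 powers of q: at least 5 crossings in any diagram


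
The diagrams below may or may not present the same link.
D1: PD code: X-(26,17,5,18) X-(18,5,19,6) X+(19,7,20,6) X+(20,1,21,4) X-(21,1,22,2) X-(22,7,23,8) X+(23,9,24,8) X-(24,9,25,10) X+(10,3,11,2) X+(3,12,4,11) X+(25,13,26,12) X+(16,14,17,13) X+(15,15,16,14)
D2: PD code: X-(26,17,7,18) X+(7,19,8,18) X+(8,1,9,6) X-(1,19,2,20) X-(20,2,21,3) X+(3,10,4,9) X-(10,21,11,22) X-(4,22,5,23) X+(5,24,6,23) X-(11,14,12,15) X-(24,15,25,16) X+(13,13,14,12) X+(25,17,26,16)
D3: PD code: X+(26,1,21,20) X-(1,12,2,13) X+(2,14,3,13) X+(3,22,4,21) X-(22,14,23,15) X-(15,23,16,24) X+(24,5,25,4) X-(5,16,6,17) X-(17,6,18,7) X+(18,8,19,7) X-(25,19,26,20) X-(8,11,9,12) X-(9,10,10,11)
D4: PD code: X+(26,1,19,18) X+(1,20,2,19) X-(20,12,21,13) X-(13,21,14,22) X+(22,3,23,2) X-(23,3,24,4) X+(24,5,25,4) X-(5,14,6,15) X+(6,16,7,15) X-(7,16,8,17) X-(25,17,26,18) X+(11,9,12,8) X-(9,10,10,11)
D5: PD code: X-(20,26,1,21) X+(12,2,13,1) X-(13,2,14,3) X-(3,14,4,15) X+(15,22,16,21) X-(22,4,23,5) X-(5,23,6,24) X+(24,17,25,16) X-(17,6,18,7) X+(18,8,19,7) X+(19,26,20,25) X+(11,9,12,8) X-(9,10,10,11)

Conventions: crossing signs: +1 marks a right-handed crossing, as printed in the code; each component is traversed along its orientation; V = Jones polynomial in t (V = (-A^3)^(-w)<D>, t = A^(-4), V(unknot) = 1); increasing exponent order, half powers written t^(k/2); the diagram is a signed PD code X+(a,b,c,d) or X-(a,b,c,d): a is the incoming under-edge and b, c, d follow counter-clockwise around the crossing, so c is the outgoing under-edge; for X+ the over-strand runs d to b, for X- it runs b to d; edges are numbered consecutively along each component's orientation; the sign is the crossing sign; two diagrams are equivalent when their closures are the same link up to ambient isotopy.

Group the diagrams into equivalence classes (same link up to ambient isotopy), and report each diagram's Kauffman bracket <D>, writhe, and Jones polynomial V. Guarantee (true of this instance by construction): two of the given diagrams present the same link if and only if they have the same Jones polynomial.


classes: {D1} | {D2, D3, D4, D5}
V(D1) = -t^(1/2) - t^(5/2)  [13 crossings, <D> = A^-1 + A^7, w = +3]
D2 (bracket A^-9 - A^-5 + 2A^-1 - A^3 + 2A^7 - A^11; 13 crossings at w = -1): V = t^(-7/2) - 2t^(-5/2) + t^(-3/2) - 2t^(-1/2) + t^(1/2) - t^(3/2)
D3 (bracket A^-15 - A^-11 + 2A^-7 - A^-3 + 2A - A^5; 13 crossings at w = -3): V = t^(-7/2) - 2t^(-5/2) + t^(-3/2) - 2t^(-1/2) + t^(1/2) - t^(3/2)
V(D4) = t^(-7/2) - 2t^(-5/2) + t^(-3/2) - 2t^(-1/2) + t^(1/2) - t^(3/2)  [13 crossings, <D> = A^-9 - A^-5 + 2A^-1 - A^3 + 2A^7 - A^11, w = -1]
V(D5) = t^(-7/2) - 2t^(-5/2) + t^(-3/2) - 2t^(-1/2) + t^(1/2) - t^(3/2)  [13 crossings, <D> = A^-9 - A^-5 + 2A^-1 - A^3 + 2A^7 - A^11, w = -1]
insight: 2 values of V(t) split the 5 diagrams


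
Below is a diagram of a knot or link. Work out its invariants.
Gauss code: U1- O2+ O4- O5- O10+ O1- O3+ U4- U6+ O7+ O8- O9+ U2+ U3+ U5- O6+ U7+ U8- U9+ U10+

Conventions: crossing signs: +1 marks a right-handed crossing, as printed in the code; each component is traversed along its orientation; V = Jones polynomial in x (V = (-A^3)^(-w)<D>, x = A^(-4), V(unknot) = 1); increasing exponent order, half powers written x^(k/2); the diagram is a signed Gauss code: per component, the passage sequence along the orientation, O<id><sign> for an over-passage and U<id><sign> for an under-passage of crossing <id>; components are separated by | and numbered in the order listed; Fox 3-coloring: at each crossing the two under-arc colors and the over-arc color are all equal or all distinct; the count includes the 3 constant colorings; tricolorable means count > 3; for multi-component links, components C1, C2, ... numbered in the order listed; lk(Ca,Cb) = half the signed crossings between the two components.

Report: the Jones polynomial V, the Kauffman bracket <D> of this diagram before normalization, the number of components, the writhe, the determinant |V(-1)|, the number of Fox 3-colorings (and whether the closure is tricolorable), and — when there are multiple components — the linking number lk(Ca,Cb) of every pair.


V(x) = x + x^3 - x^4
bracket: -A^-10 + A^-6 + A^2, w = +2
1 component, writhe +2, over 10 crossings
det 3, colorings 9 of 3^10 — tricolorable
observation: w = +2 (over 10 crossings) is diagram-only; (-A^3)^(-2) removes it from V


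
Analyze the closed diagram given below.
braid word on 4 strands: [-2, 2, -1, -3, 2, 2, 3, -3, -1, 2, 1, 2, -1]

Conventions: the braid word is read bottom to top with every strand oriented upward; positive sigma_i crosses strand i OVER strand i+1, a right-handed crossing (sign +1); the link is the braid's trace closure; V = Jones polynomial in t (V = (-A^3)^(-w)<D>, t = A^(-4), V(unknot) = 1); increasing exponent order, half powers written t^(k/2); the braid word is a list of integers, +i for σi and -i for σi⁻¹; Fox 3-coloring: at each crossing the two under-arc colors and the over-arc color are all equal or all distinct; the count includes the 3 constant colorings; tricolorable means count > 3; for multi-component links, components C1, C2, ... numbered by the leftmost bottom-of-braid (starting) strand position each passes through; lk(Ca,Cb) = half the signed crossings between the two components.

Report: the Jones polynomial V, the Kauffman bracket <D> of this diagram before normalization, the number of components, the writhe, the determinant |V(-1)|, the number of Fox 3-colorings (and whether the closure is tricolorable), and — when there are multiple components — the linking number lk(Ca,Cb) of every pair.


Jones polynomial: V(t) = t + t^3 - t^4
<D> = A^-13 - A^-9 - A^-1; writhe +1
components 1, writhe +1 (13 crossings)
3-colorings: 9 of 3^13, det 3 — tricolorable
note: |V(-1)| = 3: so tricolorable, since 3 divides 3


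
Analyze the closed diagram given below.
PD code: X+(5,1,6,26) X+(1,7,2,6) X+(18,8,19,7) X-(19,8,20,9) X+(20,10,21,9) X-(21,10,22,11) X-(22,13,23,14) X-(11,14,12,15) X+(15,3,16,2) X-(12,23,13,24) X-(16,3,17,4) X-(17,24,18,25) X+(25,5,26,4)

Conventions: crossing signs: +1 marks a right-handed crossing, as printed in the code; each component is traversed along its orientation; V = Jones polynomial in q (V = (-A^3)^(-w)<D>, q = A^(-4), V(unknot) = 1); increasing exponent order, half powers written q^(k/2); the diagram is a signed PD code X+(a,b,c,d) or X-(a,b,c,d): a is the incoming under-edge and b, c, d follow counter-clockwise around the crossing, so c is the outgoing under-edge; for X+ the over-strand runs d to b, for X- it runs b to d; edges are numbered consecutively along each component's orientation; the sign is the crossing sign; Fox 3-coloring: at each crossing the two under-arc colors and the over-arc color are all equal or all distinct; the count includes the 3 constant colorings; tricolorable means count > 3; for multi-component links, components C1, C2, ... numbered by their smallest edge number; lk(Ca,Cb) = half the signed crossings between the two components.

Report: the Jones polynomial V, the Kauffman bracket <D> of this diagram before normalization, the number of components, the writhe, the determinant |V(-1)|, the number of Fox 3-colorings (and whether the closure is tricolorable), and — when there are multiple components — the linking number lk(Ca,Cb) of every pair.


Jones polynomial: V(q) = -q^-3 + q^-2 - q^-1 + 3 - q + q^2 - q^3
<D> = A^-15 - A^-11 + A^-7 - 3A^-3 + A - A^5 + A^9; writhe -1
components 1, writhe -1 (13 crossings)
3-colorings: 27 of 3^13, det 9 — tricolorable
note: palindromic: swapping q for 1/q fixes V


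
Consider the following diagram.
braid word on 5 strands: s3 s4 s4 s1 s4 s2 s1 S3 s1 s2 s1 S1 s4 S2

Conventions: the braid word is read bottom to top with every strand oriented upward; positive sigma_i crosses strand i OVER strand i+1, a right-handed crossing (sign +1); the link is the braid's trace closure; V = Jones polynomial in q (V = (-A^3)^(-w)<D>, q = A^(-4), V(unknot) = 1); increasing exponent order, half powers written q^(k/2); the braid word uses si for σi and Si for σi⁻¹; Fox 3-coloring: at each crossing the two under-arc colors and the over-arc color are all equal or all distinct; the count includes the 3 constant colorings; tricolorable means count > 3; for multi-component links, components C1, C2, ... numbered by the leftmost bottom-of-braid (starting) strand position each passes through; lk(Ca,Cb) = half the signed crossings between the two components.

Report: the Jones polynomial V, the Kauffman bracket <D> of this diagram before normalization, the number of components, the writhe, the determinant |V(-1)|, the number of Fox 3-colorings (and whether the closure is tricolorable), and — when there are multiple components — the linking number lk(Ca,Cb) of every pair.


V = q^2 + 2q^4 - 2q^5 + q^6 - 2q^7 + q^8
<D> = A^-8 - 2A^-4 + 1 - 2A^4 + 2A^8 + A^16 (w = +8)
1 component over 14 crossings, w = +8
27 Fox colorings among 3^14, |V(-1)| = 9: tricolorable
why: w = +8 shifts under R1 moves; the (-A^3)^(-8) factor cancels that in V


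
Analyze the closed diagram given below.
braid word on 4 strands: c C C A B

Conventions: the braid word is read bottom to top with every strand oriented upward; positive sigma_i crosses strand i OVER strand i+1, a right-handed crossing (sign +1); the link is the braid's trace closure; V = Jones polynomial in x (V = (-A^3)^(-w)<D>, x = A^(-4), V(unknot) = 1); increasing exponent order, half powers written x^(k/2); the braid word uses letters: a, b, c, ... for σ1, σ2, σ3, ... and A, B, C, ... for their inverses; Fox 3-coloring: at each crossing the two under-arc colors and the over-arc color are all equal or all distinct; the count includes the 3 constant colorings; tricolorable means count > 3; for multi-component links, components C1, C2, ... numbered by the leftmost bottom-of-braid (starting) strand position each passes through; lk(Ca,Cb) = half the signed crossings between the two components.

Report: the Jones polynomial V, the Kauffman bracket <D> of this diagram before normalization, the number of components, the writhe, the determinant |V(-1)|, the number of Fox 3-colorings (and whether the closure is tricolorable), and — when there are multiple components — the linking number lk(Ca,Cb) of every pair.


Jones polynomial: V(x) = 1
<D> = -A^-9; writhe -3
components 1, writhe -3 (5 crossings)
3-colorings: 3 of 3^5, det 1 — not tricolorable
note: inverse pairs cancel, leaving σ3⁻¹ σ1⁻¹ σ2⁻¹


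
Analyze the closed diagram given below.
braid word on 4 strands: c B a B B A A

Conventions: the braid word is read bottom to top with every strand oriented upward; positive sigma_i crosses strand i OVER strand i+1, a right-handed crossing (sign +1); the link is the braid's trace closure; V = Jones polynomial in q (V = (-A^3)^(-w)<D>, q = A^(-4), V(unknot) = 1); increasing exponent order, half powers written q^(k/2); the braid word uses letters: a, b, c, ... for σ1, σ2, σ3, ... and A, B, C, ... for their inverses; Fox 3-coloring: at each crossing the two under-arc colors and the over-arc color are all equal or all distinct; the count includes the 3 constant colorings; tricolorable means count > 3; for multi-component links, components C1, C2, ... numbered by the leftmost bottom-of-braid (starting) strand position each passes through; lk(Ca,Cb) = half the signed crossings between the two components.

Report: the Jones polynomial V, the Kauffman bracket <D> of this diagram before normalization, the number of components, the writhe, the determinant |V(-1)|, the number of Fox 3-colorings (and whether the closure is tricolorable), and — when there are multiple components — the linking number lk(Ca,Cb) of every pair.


V(q) = -q^-6 + q^-5 - q^-4 + 2q^-3 - q^-2 + q^-1
bracket: -A^-5 + A^-1 - 2A^3 + A^7 - A^11 + A^15, w = -3
1 component, writhe -3, over 7 crossings
det 7, colorings 3 of 3^7 — not tricolorable
observation: |V(-1)| = 7: so not tricolorable, since 3 does not divide 7


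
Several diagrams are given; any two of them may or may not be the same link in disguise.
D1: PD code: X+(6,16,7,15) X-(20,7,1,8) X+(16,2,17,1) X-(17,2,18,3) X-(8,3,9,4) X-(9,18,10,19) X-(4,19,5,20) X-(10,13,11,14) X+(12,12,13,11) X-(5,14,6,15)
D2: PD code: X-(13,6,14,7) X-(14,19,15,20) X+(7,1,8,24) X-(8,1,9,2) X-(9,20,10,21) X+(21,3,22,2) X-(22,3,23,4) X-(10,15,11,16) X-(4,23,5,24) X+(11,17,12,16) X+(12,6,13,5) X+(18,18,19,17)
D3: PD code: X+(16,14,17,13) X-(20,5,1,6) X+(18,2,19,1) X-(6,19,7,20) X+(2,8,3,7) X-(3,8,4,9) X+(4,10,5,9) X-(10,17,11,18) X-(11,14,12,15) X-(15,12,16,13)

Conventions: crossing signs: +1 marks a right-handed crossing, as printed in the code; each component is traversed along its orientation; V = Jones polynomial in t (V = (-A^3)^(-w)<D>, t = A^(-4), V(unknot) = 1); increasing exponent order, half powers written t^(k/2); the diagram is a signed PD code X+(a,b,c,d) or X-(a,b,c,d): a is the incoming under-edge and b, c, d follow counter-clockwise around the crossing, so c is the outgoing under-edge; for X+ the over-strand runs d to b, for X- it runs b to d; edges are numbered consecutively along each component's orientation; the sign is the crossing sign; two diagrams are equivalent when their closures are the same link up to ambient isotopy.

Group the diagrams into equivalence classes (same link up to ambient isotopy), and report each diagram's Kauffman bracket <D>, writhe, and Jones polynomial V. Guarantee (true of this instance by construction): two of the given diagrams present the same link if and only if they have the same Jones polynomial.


classes: {D1} | {D2} | {D3}
V(D1) = -t^-4 + t^-3 + t^-1  [10 crossings, <D> = A^-8 + 1 - A^4, w = -4]
V(D2) = 1  [12 crossings, <D> = A^-6, w = -2]
V(D3) = t^-2 - t^-1 + 1 - t + t^2  [10 crossings, <D> = A^-14 - A^-10 + A^-6 - A^-2 + A^2, w = -2]
note: 3 values of V(t) split the 3 diagrams


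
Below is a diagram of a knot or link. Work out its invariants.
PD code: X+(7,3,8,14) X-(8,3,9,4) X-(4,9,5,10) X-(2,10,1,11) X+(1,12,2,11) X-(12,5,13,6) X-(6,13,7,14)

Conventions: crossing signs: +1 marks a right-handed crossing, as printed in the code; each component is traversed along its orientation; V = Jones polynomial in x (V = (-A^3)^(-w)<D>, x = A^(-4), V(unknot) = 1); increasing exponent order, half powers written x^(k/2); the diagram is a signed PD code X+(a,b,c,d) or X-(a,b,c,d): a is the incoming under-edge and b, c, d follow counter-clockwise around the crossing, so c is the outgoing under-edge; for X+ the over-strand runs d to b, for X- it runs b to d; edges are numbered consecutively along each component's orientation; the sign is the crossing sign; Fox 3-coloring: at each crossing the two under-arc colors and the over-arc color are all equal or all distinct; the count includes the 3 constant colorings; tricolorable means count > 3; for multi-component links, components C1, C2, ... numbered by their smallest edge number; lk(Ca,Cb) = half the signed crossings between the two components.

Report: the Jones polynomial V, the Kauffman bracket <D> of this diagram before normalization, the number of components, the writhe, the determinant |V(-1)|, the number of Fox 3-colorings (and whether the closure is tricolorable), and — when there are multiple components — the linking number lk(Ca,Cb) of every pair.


V(x) = x^(-9/2) - x^(-5/2) - x^(-3/2) - x^(-1/2)
bracket: A^-7 + A^-3 + A - A^9, w = -3
2 components, writhe -3, over 7 crossings
lk(C1,C2) = 0
det 0, colorings 27 of 3^7 — tricolorable
observation: every pair of the 2 components has lk = 0


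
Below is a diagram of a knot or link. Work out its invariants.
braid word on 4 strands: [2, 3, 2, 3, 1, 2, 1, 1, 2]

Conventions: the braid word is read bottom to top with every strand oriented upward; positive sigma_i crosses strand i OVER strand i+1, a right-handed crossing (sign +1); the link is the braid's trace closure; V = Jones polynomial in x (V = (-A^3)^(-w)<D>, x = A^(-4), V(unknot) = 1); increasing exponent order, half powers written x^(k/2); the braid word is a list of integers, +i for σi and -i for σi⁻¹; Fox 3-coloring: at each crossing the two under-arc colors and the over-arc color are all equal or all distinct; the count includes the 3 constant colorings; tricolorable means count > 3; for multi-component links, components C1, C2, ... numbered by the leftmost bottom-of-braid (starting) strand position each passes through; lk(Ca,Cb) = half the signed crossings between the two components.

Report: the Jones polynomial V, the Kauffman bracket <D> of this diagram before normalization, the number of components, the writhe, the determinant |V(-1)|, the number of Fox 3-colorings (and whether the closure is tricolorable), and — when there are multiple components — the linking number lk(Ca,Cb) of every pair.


V(x) = x^3 + x^5 - x^6 + x^7 - x^8 + x^9 - x^10
bracket: A^-13 - A^-9 + A^-5 - A^-1 + A^3 - A^7 - A^15, w = +9
1 component, writhe +9, over 9 crossings
det 7, colorings 3 of 3^9 — not tricolorable
observation: V spans 7 powers of x: at least 7 crossings in any diagram


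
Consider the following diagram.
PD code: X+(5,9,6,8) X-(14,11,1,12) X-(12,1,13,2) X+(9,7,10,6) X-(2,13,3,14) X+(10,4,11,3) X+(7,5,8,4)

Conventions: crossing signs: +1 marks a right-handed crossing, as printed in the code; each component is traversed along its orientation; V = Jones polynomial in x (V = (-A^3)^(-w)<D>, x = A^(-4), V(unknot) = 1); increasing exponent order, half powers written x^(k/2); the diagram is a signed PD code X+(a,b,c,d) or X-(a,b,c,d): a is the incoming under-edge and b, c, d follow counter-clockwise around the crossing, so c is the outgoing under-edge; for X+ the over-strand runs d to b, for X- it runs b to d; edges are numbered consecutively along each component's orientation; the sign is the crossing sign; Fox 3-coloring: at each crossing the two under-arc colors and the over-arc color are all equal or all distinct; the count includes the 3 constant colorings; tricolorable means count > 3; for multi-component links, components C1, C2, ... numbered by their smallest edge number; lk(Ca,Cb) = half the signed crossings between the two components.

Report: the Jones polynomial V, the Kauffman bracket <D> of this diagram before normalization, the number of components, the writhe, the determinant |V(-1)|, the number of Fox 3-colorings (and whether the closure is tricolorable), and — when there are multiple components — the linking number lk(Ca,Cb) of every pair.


V(x) = -x^-3 + x^-2 - x^-1 + 3 - x + x^2 - x^3
bracket: A^-9 - A^-5 + A^-1 - 3A^3 + A^7 - A^11 + A^15, w = +1
1 component, writhe +1, over 7 crossings
det 9, colorings 27 of 3^7 — tricolorable
observation: V spans 6 powers of x: at least 6 crossings in any diagram


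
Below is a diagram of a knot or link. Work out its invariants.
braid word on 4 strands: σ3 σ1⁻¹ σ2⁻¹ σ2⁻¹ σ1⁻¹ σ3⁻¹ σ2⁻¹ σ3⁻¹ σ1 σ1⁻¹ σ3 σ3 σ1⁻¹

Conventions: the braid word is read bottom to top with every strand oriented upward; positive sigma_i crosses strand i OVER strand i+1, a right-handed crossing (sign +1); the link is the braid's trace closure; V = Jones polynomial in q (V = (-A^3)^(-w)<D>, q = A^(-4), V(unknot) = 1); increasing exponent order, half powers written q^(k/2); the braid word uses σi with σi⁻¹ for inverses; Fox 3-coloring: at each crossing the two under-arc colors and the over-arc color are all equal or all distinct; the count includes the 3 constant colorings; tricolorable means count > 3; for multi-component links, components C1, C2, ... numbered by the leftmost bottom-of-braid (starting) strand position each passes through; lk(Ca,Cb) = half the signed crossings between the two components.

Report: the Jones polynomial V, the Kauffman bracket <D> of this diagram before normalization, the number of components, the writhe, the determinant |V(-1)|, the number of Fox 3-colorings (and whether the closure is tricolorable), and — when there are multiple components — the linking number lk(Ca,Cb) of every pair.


V = -q^-6 + q^-5 - q^-4 + 2q^-3 - q^-2 + q^-1
<D> = -A^-11 + A^-7 - 2A^-3 + A - A^5 + A^9 (w = -5)
1 component over 13 crossings, w = -5
3 Fox colorings among 3^13, |V(-1)| = 7: not tricolorable
why: det 7 = |V(-1)|; not divisible by 3, so not tricolorable


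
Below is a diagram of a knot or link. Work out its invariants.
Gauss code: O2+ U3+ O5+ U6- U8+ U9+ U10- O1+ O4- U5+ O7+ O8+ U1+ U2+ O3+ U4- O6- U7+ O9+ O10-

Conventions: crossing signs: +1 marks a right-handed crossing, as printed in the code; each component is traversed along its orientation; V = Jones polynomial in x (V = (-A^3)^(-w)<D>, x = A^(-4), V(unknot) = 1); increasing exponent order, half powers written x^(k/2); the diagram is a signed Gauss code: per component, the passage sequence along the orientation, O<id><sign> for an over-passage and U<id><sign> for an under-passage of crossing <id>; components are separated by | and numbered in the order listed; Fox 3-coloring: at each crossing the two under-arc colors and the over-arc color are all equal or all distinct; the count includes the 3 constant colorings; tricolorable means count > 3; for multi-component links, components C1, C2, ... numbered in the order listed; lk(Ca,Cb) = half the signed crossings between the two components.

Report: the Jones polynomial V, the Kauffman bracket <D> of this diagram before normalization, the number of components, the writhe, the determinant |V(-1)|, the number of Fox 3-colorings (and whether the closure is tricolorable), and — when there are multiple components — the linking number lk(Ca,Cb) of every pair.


V(x) = 2x - 2x^2 + 3x^3 - 3x^4 + 2x^5 - 2x^6 + x^7
bracket: A^-16 - 2A^-12 + 2A^-8 - 3A^-4 + 3 - 2A^4 + 2A^8, w = +4
1 component, writhe +4, over 10 crossings
det 15, colorings 9 of 3^10 — tricolorable
observation: w = +4 shifts under R1 moves; the (-A^3)^(-4) factor cancels that in V


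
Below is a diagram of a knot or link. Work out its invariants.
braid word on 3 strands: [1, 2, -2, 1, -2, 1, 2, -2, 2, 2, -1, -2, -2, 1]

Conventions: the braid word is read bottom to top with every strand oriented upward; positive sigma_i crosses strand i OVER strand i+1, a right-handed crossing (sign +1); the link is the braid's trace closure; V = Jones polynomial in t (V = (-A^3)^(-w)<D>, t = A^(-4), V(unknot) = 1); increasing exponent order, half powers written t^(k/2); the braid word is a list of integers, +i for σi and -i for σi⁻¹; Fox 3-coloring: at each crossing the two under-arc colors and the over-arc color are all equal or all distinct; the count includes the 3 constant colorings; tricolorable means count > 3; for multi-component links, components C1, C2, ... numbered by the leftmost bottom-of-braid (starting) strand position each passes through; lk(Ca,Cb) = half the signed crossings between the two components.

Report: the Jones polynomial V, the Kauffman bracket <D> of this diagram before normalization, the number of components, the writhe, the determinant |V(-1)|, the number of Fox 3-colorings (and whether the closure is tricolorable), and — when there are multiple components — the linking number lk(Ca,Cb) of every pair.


V = -t^-2 + 2t^-1 - 3 + 5t - 4t^2 + 5t^3 - 4t^4 + 2t^5 - t^6
<D> = -A^-18 + 2A^-14 - 4A^-10 + 5A^-6 - 4A^-2 + 5A^2 - 3A^6 + 2A^10 - A^14 (w = +2)
1 component over 14 crossings, w = +2
9 Fox colorings among 3^14, |V(-1)| = 27: tricolorable
why: V spans 8 powers of t: at least 8 crossings in any diagram


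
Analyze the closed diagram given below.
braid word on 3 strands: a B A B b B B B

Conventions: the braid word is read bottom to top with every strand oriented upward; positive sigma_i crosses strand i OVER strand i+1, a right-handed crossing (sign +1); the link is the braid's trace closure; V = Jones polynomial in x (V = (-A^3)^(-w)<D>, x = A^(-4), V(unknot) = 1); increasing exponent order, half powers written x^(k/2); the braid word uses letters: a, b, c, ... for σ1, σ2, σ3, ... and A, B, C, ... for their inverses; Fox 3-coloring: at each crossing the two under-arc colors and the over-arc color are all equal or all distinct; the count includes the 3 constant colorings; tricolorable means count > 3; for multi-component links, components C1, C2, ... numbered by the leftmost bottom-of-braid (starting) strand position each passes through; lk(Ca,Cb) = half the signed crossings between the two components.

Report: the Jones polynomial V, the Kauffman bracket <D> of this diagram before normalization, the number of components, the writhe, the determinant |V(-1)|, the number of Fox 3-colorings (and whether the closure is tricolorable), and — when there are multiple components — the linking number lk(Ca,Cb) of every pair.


V = -x^-4 + x^-3 + x^-1
<D> = A^-8 + 1 - A^4 (w = -4)
1 component over 8 crossings, w = -4
9 Fox colorings among 3^8, |V(-1)| = 3: tricolorable
why: w = -4 shifts under R1 moves; the (-A^3)^(4) factor cancels that in V


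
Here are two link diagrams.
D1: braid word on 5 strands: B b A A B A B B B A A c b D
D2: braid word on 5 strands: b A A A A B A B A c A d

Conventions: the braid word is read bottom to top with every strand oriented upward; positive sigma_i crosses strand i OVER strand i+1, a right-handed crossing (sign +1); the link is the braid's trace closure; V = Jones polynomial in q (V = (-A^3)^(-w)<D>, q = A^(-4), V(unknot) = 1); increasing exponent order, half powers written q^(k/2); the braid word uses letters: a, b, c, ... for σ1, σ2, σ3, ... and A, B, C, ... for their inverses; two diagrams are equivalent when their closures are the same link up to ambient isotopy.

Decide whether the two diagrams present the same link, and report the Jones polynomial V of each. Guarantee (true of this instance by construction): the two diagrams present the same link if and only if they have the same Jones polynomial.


same link: yes
V(D1) = q^-11 - 2q^-10 + 2q^-9 - 3q^-8 + 2q^-7 - 2q^-6 + 2q^-5 + q^-3  [14 crossings, <D> = A^-12 + 2A^-4 - 2 + 2A^4 - 3A^8 + 2A^12 - 2A^16 + A^20, w = -8]
D2 (bracket A^-6 + 2A^2 - 2A^6 + 2A^10 - 3A^14 + 2A^18 - 2A^22 + A^26; 12 crossings at w = -6): V = q^-11 - 2q^-10 + 2q^-9 - 3q^-8 + 2q^-7 - 2q^-6 + 2q^-5 + q^-3
note: all 2 diagrams share one V(q), hence one class


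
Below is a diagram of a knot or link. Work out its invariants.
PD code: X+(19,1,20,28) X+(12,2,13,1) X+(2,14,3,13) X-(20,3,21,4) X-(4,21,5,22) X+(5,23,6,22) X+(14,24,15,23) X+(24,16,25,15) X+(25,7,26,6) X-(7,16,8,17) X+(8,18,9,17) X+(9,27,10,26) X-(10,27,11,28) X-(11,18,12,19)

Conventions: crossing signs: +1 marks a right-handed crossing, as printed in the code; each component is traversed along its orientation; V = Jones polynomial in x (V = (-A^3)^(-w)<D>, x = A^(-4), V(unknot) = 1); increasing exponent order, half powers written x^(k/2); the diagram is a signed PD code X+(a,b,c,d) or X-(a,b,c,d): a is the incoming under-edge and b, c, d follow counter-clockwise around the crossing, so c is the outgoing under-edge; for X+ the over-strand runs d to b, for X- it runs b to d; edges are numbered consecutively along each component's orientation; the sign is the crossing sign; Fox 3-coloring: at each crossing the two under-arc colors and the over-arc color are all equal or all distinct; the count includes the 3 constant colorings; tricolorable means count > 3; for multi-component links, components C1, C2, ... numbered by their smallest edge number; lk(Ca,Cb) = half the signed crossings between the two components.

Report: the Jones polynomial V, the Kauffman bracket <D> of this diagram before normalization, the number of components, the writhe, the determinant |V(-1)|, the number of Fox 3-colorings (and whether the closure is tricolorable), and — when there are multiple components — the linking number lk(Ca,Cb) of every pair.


V = 2x - 2x^2 + 3x^3 - 3x^4 + 2x^5 - 2x^6 + x^7
<D> = A^-16 - 2A^-12 + 2A^-8 - 3A^-4 + 3 - 2A^4 + 2A^8 (w = +4)
1 component over 14 crossings, w = +4
9 Fox colorings among 3^14, |V(-1)| = 15: tricolorable
why: the span of V is 6, forcing >= 6 crossings in any diagram


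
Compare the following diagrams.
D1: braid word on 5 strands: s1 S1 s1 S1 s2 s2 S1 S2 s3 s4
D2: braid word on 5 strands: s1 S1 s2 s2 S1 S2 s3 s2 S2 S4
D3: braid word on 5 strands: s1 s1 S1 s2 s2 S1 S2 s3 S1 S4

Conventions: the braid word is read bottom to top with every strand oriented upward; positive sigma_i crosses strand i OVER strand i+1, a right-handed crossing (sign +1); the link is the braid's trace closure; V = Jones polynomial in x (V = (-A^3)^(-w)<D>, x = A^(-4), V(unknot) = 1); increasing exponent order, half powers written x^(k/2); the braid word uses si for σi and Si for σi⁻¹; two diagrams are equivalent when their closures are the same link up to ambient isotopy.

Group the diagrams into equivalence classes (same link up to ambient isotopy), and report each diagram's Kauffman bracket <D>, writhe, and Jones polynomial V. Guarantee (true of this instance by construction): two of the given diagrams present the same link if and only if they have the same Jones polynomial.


grouping into links: {D1, D2, D3}
V(D1) = 1  (w +2, c 10, <D> = A^6)
V(D2) = 1  [10 crossings, <D> = 1, w = 0]
V(D3) = 1  [10 crossings, <D> = 1, w = 0]
why: all 3 diagrams share one V(x), hence one class
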